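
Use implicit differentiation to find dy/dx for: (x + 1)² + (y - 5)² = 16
Differentiate the relation implicitly: treat y = y(x) and apply the chain rule, so every y-derivative picks up a y' = dy/dx factor.

With everything moved to the left-hand side, differentiate term by term:
  d/dx[(x + 1)^2] = 2x + 2
  d/dx[(y - 5)^2] = 2·y'(y - 5)
  d/dx[-16] = 0

Separating the contributions that come from x directly and those that come through y:
  without y':      2x + 2
  multiplying y':  2y - 10

so (2x + 2) + (2y - 10)·y' = 0, and therefore
  dy/dx = -(2x + 2)/(2y - 10) = (-x - 1)/(y - 5)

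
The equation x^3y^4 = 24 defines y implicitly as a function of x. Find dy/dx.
Differentiate the relation implicitly: treat y = y(x) and apply the chain rule, so every y-derivative picks up a y' = dy/dx factor.

With everything moved to the left-hand side, differentiate term by term:
  d/dx[x^3y^4] = 4x^3y^3·y' + 3x^2y^4
  d/dx[-24] = 0

Separating the contributions that come from x directly and those that come through y:
  without y':      3x^2y^4
  multiplying y':  4x^3y^3

so (3x^2y^4) + (4x^3y^3)·y' = 0, and therefore
  dy/dx = -(3x^2y^4)/(4x^3y^3) = -3y/(4x)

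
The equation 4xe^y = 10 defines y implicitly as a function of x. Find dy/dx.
Apply d/dx to both sides, remembering that y depends on x. Each occurrence of y therefore brings in a y' = dy/dx via the chain rule.

With F(x, y) equal to the left-hand side minus the right, differentiate F term by term:
  d/dx[4x·e^(y)] = 4x·y'·e^(y) + 4e^(y)
  d/dx[-10] = 0
Adding these up, d/dx[F] = 0 becomes
  (4e^(y)) + (4x·e^(y))·y' = 0,
so isolating y',
  dy/dx = -(4e^(y))/(4x·e^(y)) = -1/x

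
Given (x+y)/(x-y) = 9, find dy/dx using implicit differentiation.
Differentiate both sides with respect to x, treating y as y(x). By the chain rule, any term containing y contributes a factor of y' = dy/dx when we differentiate it.

Move every term to one side and write the relation as F(x, y) = 0. Term by term,
  d/dx[(x + y)/(x - y)] = (y' + 1)/(x - y) + (x + y)(y' - 1)/(x - y)^2
  d/dx[-9] = 0

The pieces without y' make up ∂F/∂x and the coefficient of y' is ∂F/∂y:
  ∂F/∂x = 1/(x - y) - (x + y)/(x - y)^2,
  ∂F/∂y = 1/(x - y) + (x + y)/(x - y)^2.

Since d/dx[F] = ∂F/∂x + (∂F/∂y)·y' = 0, solve for y':
  (∂F/∂y)·y' = -∂F/∂x
  dy/dx = -(∂F/∂x)/(∂F/∂y) = -(1/(x - y) - (x + y)/(x - y)^2)/(1/(x - y) + (x + y)/(x - y)^2)
        = -(-2y/(x - y)^2)/(2x/(x - y)^2) = y/x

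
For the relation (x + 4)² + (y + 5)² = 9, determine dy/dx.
Apply d/dx to both sides, remembering that y depends on x. Each occurrence of y therefore brings in a y' = dy/dx via the chain rule.

With F(x, y) equal to the left-hand side minus the right, differentiate F term by term:
  d/dx[(x + 4)^2] = 2x + 8
  d/dx[(y + 5)^2] = 2·y'(y + 5)
  d/dx[-9] = 0
Adding these up, d/dx[F] = 0 becomes
  (2x + 8) + (2y + 10)·y' = 0,
so isolating y',
  dy/dx = -(2x + 8)/(2y + 10) = (-x - 4)/(y + 5)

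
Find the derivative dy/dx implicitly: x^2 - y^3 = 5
Apply d/dx to both sides, remembering that y depends on x. Each occurrence of y therefore brings in a y' = dy/dx via the chain rule.

With F(x, y) equal to the left-hand side minus the right, differentiate F term by term:
  d/dx[x^2] = 2x
  d/dx[-y^3] = -3y^2·y'
  d/dx[-5] = 0
Adding these up, d/dx[F] = 0 becomes
  (2x) + (-3y^2)·y' = 0,
so isolating y',
  dy/dx = -(2x)/(-3y^2) = 2x/(3y^2)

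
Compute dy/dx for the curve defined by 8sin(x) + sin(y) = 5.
Take d/dx of both sides. Since y is implicitly a function of x, the chain rule attaches a y' = dy/dx factor whenever we differentiate through y.

Set F(x, y) = (left side) − (right side), so the curve is F = 0. Differentiating each term of F:
  d/dx[8sin(x)] = 8cos(x)
  d/dx[sin(y)] = y'·cos(y)
  d/dx[-5] = 0

Collecting, the y'-free part is the partial derivative in x and the y' coefficient is the partial derivative in y:
  ∂F/∂x = 8cos(x)
  ∂F/∂y = cos(y)

so d/dx[F(x, y(x))] = ∂F/∂x + (∂F/∂y)·y' = 0. Rearranging,
  dy/dx = -(∂F/∂x)/(∂F/∂y) = -(8cos(x))/(cos(y)) = -8cos(x)/cos(y)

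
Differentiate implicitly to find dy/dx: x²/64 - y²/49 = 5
Differentiate the relation implicitly: treat y = y(x) and apply the chain rule, so every y-derivative picks up a y' = dy/dx factor.

With everything moved to the left-hand side, differentiate term by term:
  d/dx[x^2/64] = x/32
  d/dx[-y^2/49] = -2y·y'/49
  d/dx[-5] = 0

Separating the contributions that come from x directly and those that come through y:
  without y':      x/32
  multiplying y':  -2y/49

so (x/32) + (-2y/49)·y' = 0, and therefore
  dy/dx = -(x/32)/(-2y/49) = 49x/(64y)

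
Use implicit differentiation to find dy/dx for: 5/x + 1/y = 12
Take d/dx of both sides. Since y is implicitly a function of x, the chain rule attaches a y' = dy/dx factor whenever we differentiate through y.

Set F(x, y) = (left side) − (right side), so the curve is F = 0. Differentiating each term of F:
  d/dx[1/y] = -y'/y^2
  d/dx[5/x] = -5/x^2
  d/dx[-12] = 0

Collecting, the y'-free part is the partial derivative in x and the y' coefficient is the partial derivative in y:
  ∂F/∂x = -5/x^2
  ∂F/∂y = -1/y^2

so d/dx[F(x, y(x))] = ∂F/∂x + (∂F/∂y)·y' = 0. Rearranging,
  dy/dx = -(∂F/∂x)/(∂F/∂y) = -(-5/x^2)/(-1/y^2) = -5y^2/x^2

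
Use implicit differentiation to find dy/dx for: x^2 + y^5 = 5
Apply d/dx to both sides, remembering that y depends on x. Each occurrence of y therefore brings in a y' = dy/dx via the chain rule.

With F(x, y) equal to the left-hand side minus the right, differentiate F term by term:
  d/dx[x^2] = 2x
  d/dx[y^5] = 5y^4·y'
  d/dx[-5] = 0
Adding these up, d/dx[F] = 0 becomes
  (2x) + (5y^4)·y' = 0,
so isolating y',
  dy/dx = -(2x)/(5y^4) = -2x/(5y^4)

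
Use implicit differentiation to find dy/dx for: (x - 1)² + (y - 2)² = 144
Apply d/dx to both sides, remembering that y depends on x. Each occurrence of y therefore brings in a y' = dy/dx via the chain rule.

With F(x, y) equal to the left-hand side minus the right, differentiate F term by term:
  d/dx[(x - 1)^2] = 2x - 2
  d/dx[(y - 2)^2] = 2·y'(y - 2)
  d/dx[-144] = 0
Adding these up, d/dx[F] = 0 becomes
  (2x - 2) + (2y - 4)·y' = 0,
so isolating y',
  dy/dx = -(2x - 2)/(2y - 4) = (1 - x)/(y - 2)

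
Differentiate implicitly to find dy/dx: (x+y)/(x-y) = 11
Differentiate the relation implicitly: treat y = y(x) and apply the chain rule, so every y-derivative picks up a y' = dy/dx factor.

With everything moved to the left-hand side, differentiate term by term:
  d/dx[(x + y)/(x - y)] = (y' + 1)/(x - y) + (x + y)(y' - 1)/(x - y)^2
  d/dx[-11] = 0

Separating the contributions that come from x directly and those that come through y:
  without y':      1/(x - y) - (x + y)/(x - y)^2
  multiplying y':  1/(x - y) + (x + y)/(x - y)^2

so (1/(x - y) - (x + y)/(x - y)^2) + (1/(x - y) + (x + y)/(x - y)^2)·y' = 0, and therefore
  dy/dx = -(1/(x - y) - (x + y)/(x - y)^2)/(1/(x - y) + (x + y)/(x - y)^2)
        = -(-2y/(x - y)^2)/(2x/(x - y)^2) = y/x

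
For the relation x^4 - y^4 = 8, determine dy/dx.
Differentiate both sides with respect to x, treating y as y(x). By the chain rule, any term containing y contributes a factor of y' = dy/dx when we differentiate it.

Move every term to one side and write the relation as F(x, y) = 0. Term by term,
  d/dx[x^4] = 4x^3
  d/dx[-y^4] = -4y^3·y'
  d/dx[-8] = 0

The pieces without y' make up ∂F/∂x and the coefficient of y' is ∂F/∂y:
  ∂F/∂x = 4x^3,
  ∂F/∂y = -4y^3.

Since d/dx[F] = ∂F/∂x + (∂F/∂y)·y' = 0, solve for y':
  (∂F/∂y)·y' = -∂F/∂x
  dy/dx = -(∂F/∂x)/(∂F/∂y) = -(4x^3)/(-4y^3) = x^3/y^3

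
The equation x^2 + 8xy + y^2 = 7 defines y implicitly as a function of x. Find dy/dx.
Apply d/dx to both sides, remembering that y depends on x. Each occurrence of y therefore brings in a y' = dy/dx via the chain rule.

With F(x, y) equal to the left-hand side minus the right, differentiate F term by term:
  d/dx[x^2] = 2x
  d/dx[8xy] = 8x·y' + 8y
  d/dx[y^2] = 2y·y'
  d/dx[-7] = 0
Adding these up, d/dx[F] = 0 becomes
  (2x + 8y) + (8x + 2y)·y' = 0,
so isolating y',
  dy/dx = -(2x + 8y)/(8x + 2y) = (-x - 4y)/(4x + y)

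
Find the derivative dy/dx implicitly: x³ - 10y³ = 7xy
Apply d/dx to both sides, remembering that y depends on x. Each occurrence of y therefore brings in a y' = dy/dx via the chain rule.

With F(x, y) equal to the left-hand side minus the right, differentiate F term by term:
  d/dx[x^3] = 3x^2
  d/dx[-7xy] = -7x·y' - 7y
  d/dx[-10y^3] = -30y^2·y'
Adding these up, d/dx[F] = 0 becomes
  (3x^2 - 7y) + (-7x - 30y^2)·y' = 0,
so isolating y',
  dy/dx = -(3x^2 - 7y)/(-7x - 30y^2) = (3x^2 - 7y)/(7x + 30y^2)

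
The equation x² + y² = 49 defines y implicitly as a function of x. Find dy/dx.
Differentiate the relation implicitly: treat y = y(x) and apply the chain rule, so every y-derivative picks up a y' = dy/dx factor.

With everything moved to the left-hand side, differentiate term by term:
  d/dx[x^2] = 2x
  d/dx[y^2] = 2y·y'
  d/dx[-49] = 0

Separating the contributions that come from x directly and those that come through y:
  without y':      2x
  multiplying y':  2y

so (2x) + (2y)·y' = 0, and therefore
  dy/dx = -(2x)/(2y) = -x/y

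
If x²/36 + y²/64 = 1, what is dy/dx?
Apply d/dx to both sides, remembering that y depends on x. Each occurrence of y therefore brings in a y' = dy/dx via the chain rule.

With F(x, y) equal to the left-hand side minus the right, differentiate F term by term:
  d/dx[x^2/36] = x/18
  d/dx[y^2/64] = y·y'/32
  d/dx[-1] = 0
Adding these up, d/dx[F] = 0 becomes
  (x/18) + (y/32)·y' = 0,
so isolating y',
  dy/dx = -(x/18)/(y/32) = -16x/(9y)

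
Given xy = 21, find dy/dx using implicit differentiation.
Apply d/dx to both sides, remembering that y depends on x. Each occurrence of y therefore brings in a y' = dy/dx via the chain rule.

With F(x, y) equal to the left-hand side minus the right, differentiate F term by term:
  d/dx[xy] = x·y' + y
  d/dx[-21] = 0
Adding these up, d/dx[F] = 0 becomes
  (y) + (x)·y' = 0,
so isolating y',
  dy/dx = -(y)/(x) = -y/x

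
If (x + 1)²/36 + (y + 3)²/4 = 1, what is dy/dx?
Differentiate both sides with respect to x, treating y as y(x). By the chain rule, any term containing y contributes a factor of y' = dy/dx when we differentiate it.

Move every term to one side and write the relation as F(x, y) = 0. Term by term,
  d/dx[(x + 1)^2/36] = x/18 + 1/18
  d/dx[(y + 3)^2/4] = y'(y + 3)/2
  d/dx[-1] = 0

The pieces without y' make up ∂F/∂x and the coefficient of y' is ∂F/∂y:
  ∂F/∂x = x/18 + 1/18,
  ∂F/∂y = y/2 + 3/2.

Since d/dx[F] = ∂F/∂x + (∂F/∂y)·y' = 0, solve for y':
  (∂F/∂y)·y' = -∂F/∂x
  dy/dx = -(∂F/∂x)/(∂F/∂y) = -(x/18 + 1/18)/(y/2 + 3/2)
        = -((x + 1)/18)/((y + 3)/2) = (-x - 1)/(9(y + 3))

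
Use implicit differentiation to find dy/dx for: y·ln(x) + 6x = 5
Differentiate both sides with respect to x, treating y as y(x). By the chain rule, any term containing y contributes a factor of y' = dy/dx when we differentiate it.

Move every term to one side and write the relation as F(x, y) = 0. Term by term,
  d/dx[6x] = 6
  d/dx[y·ln(x)] = y'·ln(x) + y/x
  d/dx[-5] = 0

The pieces without y' make up ∂F/∂x and the coefficient of y' is ∂F/∂y:
  ∂F/∂x = 6 + y/x,
  ∂F/∂y = ln(x).

Since d/dx[F] = ∂F/∂x + (∂F/∂y)·y' = 0, solve for y':
  (∂F/∂y)·y' = -∂F/∂x
  dy/dx = -(∂F/∂x)/(∂F/∂y) = -(6 + y/x)/(ln(x))
        = -((6x + y)/x)/(ln(x)) = (-6x - y)/(x·ln(x))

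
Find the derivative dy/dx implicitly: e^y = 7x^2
Take d/dx of both sides. Since y is implicitly a function of x, the chain rule attaches a y' = dy/dx factor whenever we differentiate through y.

Set F(x, y) = (left side) − (right side), so the curve is F = 0. Differentiating each term of F:
  d/dx[-7x^2] = -14x
  d/dx[e^(y)] = y'·e^(y)

Collecting, the y'-free part is the partial derivative in x and the y' coefficient is the partial derivative in y:
  ∂F/∂x = -14x
  ∂F/∂y = e^(y)

so d/dx[F(x, y(x))] = ∂F/∂x + (∂F/∂y)·y' = 0. Rearranging,
  dy/dx = -(∂F/∂x)/(∂F/∂y) = -(-14x)/(e^(y)) = 14x·e^(-y)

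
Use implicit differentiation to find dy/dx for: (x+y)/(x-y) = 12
Differentiate the relation implicitly: treat y = y(x) and apply the chain rule, so every y-derivative picks up a y' = dy/dx factor.

With everything moved to the left-hand side, differentiate term by term:
  d/dx[(x + y)/(x - y)] = (y' + 1)/(x - y) + (x + y)(y' - 1)/(x - y)^2
  d/dx[-12] = 0

Separating the contributions that come from x directly and those that come through y:
  without y':      1/(x - y) - (x + y)/(x - y)^2
  multiplying y':  1/(x - y) + (x + y)/(x - y)^2

so (1/(x - y) - (x + y)/(x - y)^2) + (1/(x - y) + (x + y)/(x - y)^2)·y' = 0, and therefore
  dy/dx = -(1/(x - y) - (x + y)/(x - y)^2)/(1/(x - y) + (x + y)/(x - y)^2)
        = -(-2y/(x - y)^2)/(2x/(x - y)^2) = y/x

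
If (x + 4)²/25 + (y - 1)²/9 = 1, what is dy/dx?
Take d/dx of both sides. Since y is implicitly a function of x, the chain rule attaches a y' = dy/dx factor whenever we differentiate through y.

Set F(x, y) = (left side) − (right side), so the curve is F = 0. Differentiating each term of F:
  d/dx[(x + 4)^2/25] = 2x/25 + 8/25
  d/dx[(y - 1)^2/9] = 2·y'(y - 1)/9
  d/dx[-1] = 0

Collecting, the y'-free part is the partial derivative in x and the y' coefficient is the partial derivative in y:
  ∂F/∂x = 2x/25 + 8/25
  ∂F/∂y = 2y/9 - 2/9

so d/dx[F(x, y(x))] = ∂F/∂x + (∂F/∂y)·y' = 0. Rearranging,
  dy/dx = -(∂F/∂x)/(∂F/∂y) = -(2x/25 + 8/25)/(2y/9 - 2/9)
        = -(2(x + 4)/25)/(2(y - 1)/9) = 9(-x - 4)/(25(y - 1))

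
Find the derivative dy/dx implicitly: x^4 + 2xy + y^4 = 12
Differentiate both sides with respect to x, treating y as y(x). By the chain rule, any term containing y contributes a factor of y' = dy/dx when we differentiate it.

Move every term to one side and write the relation as F(x, y) = 0. Term by term,
  d/dx[x^4] = 4x^3
  d/dx[2xy] = 2x·y' + 2y
  d/dx[y^4] = 4y^3·y'
  d/dx[-12] = 0

The pieces without y' make up ∂F/∂x and the coefficient of y' is ∂F/∂y:
  ∂F/∂x = 4x^3 + 2y,
  ∂F/∂y = 2x + 4y^3.

Since d/dx[F] = ∂F/∂x + (∂F/∂y)·y' = 0, solve for y':
  (∂F/∂y)·y' = -∂F/∂x
  dy/dx = -(∂F/∂x)/(∂F/∂y) = -(4x^3 + 2y)/(2x + 4y^3) = (-2x^3 - y)/(x + 2y^3)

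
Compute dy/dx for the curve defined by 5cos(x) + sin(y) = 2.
Differentiate the relation implicitly: treat y = y(x) and apply the chain rule, so every y-derivative picks up a y' = dy/dx factor.

With everything moved to the left-hand side, differentiate term by term:
  d/dx[sin(y)] = y'·cos(y)
  d/dx[5cos(x)] = -5sin(x)
  d/dx[-2] = 0

Separating the contributions that come from x directly and those that come through y:
  without y':      -5sin(x)
  multiplying y':  cos(y)

so (-5sin(x)) + (cos(y))·y' = 0, and therefore
  dy/dx = -(-5sin(x))/(cos(y)) = 5sin(x)/cos(y)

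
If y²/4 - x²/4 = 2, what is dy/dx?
Differentiate both sides with respect to x, treating y as y(x). By the chain rule, any term containing y contributes a factor of y' = dy/dx when we differentiate it.

Move every term to one side and write the relation as F(x, y) = 0. Term by term,
  d/dx[-x^2/4] = -x/2
  d/dx[y^2/4] = y·y'/2
  d/dx[-2] = 0

The pieces without y' make up ∂F/∂x and the coefficient of y' is ∂F/∂y:
  ∂F/∂x = -x/2,
  ∂F/∂y = y/2.

Since d/dx[F] = ∂F/∂x + (∂F/∂y)·y' = 0, solve for y':
  (∂F/∂y)·y' = -∂F/∂x
  dy/dx = -(∂F/∂x)/(∂F/∂y) = -(-x/2)/(y/2) = x/y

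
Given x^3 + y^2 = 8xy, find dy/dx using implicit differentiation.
Differentiate both sides with respect to x, treating y as y(x). By the chain rule, any term containing y contributes a factor of y' = dy/dx when we differentiate it.

Move every term to one side and write the relation as F(x, y) = 0. Term by term,
  d/dx[x^3] = 3x^2
  d/dx[-8xy] = -8x·y' - 8y
  d/dx[y^2] = 2y·y'

The pieces without y' make up ∂F/∂x and the coefficient of y' is ∂F/∂y:
  ∂F/∂x = 3x^2 - 8y,
  ∂F/∂y = -8x + 2y.

Since d/dx[F] = ∂F/∂x + (∂F/∂y)·y' = 0, solve for y':
  (∂F/∂y)·y' = -∂F/∂x
  dy/dx = -(∂F/∂x)/(∂F/∂y) = -(3x^2 - 8y)/(-8x + 2y) = (3x^2 - 8y)/(2(4x - y))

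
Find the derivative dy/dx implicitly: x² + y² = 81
Differentiate the relation implicitly: treat y = y(x) and apply the chain rule, so every y-derivative picks up a y' = dy/dx factor.

With everything moved to the left-hand side, differentiate term by term:
  d/dx[x^2] = 2x
  d/dx[y^2] = 2y·y'
  d/dx[-81] = 0

Separating the contributions that come from x directly and those that come through y:
  without y':      2x
  multiplying y':  2y

so (2x) + (2y)·y' = 0, and therefore
  dy/dx = -(2x)/(2y) = -x/y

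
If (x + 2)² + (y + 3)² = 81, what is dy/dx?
Differentiate both sides with respect to x, treating y as y(x). By the chain rule, any term containing y contributes a factor of y' = dy/dx when we differentiate it.

Move every term to one side and write the relation as F(x, y) = 0. Term by term,
  d/dx[(x + 2)^2] = 2x + 4
  d/dx[(y + 3)^2] = 2·y'(y + 3)
  d/dx[-81] = 0

The pieces without y' make up ∂F/∂x and the coefficient of y' is ∂F/∂y:
  ∂F/∂x = 2x + 4,
  ∂F/∂y = 2y + 6.

Since d/dx[F] = ∂F/∂x + (∂F/∂y)·y' = 0, solve for y':
  (∂F/∂y)·y' = -∂F/∂x
  dy/dx = -(∂F/∂x)/(∂F/∂y) = -(2x + 4)/(2y + 6) = (-x - 2)/(y + 3)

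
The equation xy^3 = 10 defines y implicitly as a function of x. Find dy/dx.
Differentiate the relation implicitly: treat y = y(x) and apply the chain rule, so every y-derivative picks up a y' = dy/dx factor.

With everything moved to the left-hand side, differentiate term by term:
  d/dx[xy^3] = 3xy^2·y' + y^3
  d/dx[-10] = 0

Separating the contributions that come from x directly and those that come through y:
  without y':      y^3
  multiplying y':  3xy^2

so (y^3) + (3xy^2)·y' = 0, and therefore
  dy/dx = -(y^3)/(3xy^2) = -y/(3x)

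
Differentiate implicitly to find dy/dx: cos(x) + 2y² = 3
Differentiate both sides with respect to x, treating y as y(x). By the chain rule, any term containing y contributes a factor of y' = dy/dx when we differentiate it.

Move every term to one side and write the relation as F(x, y) = 0. Term by term,
  d/dx[2y^2] = 4y·y'
  d/dx[cos(x)] = -sin(x)
  d/dx[-3] = 0

The pieces without y' make up ∂F/∂x and the coefficient of y' is ∂F/∂y:
  ∂F/∂x = -sin(x),
  ∂F/∂y = 4y.

Since d/dx[F] = ∂F/∂x + (∂F/∂y)·y' = 0, solve for y':
  (∂F/∂y)·y' = -∂F/∂x
  dy/dx = -(∂F/∂x)/(∂F/∂y) = -(-sin(x))/(4y) = sin(x)/(4y)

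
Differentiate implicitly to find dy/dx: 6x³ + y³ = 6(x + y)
Differentiate the relation implicitly: treat y = y(x) and apply the chain rule, so every y-derivative picks up a y' = dy/dx factor.

With everything moved to the left-hand side, differentiate term by term:
  d/dx[6x^3] = 18x^2
  d/dx[-6x] = -6
  d/dx[y^3] = 3y^2·y'
  d/dx[-6y] = -6·y'

Separating the contributions that come from x directly and those that come through y:
  without y':      18x^2 - 6
  multiplying y':  3y^2 - 6

so (18x^2 - 6) + (3y^2 - 6)·y' = 0, and therefore
  dy/dx = -(18x^2 - 6)/(3y^2 - 6) = 2(1 - 3x^2)/(y^2 - 2)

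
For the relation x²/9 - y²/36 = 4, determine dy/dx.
Differentiate the relation implicitly: treat y = y(x) and apply the chain rule, so every y-derivative picks up a y' = dy/dx factor.

With everything moved to the left-hand side, differentiate term by term:
  d/dx[x^2/9] = 2x/9
  d/dx[-y^2/36] = -y·y'/18
  d/dx[-4] = 0

Separating the contributions that come from x directly and those that come through y:
  without y':      2x/9
  multiplying y':  -y/18

so (2x/9) + (-y/18)·y' = 0, and therefore
  dy/dx = -(2x/9)/(-y/18) = 4x/y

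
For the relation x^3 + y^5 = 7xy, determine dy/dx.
Differentiate both sides with respect to x, treating y as y(x). By the chain rule, any term containing y contributes a factor of y' = dy/dx when we differentiate it.

Move every term to one side and write the relation as F(x, y) = 0. Term by term,
  d/dx[x^3] = 3x^2
  d/dx[-7xy] = -7x·y' - 7y
  d/dx[y^5] = 5y^4·y'

The pieces without y' make up ∂F/∂x and the coefficient of y' is ∂F/∂y:
  ∂F/∂x = 3x^2 - 7y,
  ∂F/∂y = -7x + 5y^4.

Since d/dx[F] = ∂F/∂x + (∂F/∂y)·y' = 0, solve for y':
  (∂F/∂y)·y' = -∂F/∂x
  dy/dx = -(∂F/∂x)/(∂F/∂y) = -(3x^2 - 7y)/(-7x + 5y^4) = (3x^2 - 7y)/(7x - 5y^4)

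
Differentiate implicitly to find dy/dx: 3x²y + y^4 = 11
Differentiate both sides with respect to x, treating y as y(x). By the chain rule, any term containing y contributes a factor of y' = dy/dx when we differentiate it.

Move every term to one side and write the relation as F(x, y) = 0. Term by term,
  d/dx[3x^2y] = 3x^2·y' + 6xy
  d/dx[y^4] = 4y^3·y'
  d/dx[-11] = 0

The pieces without y' make up ∂F/∂x and the coefficient of y' is ∂F/∂y:
  ∂F/∂x = 6xy,
  ∂F/∂y = 3x^2 + 4y^3.

Since d/dx[F] = ∂F/∂x + (∂F/∂y)·y' = 0, solve for y':
  (∂F/∂y)·y' = -∂F/∂x
  dy/dx = -(∂F/∂x)/(∂F/∂y) = -(6xy)/(3x^2 + 4y^3) = -6xy/(3x^2 + 4y^3)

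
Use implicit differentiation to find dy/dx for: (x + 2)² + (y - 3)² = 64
Take d/dx of both sides. Since y is implicitly a function of x, the chain rule attaches a y' = dy/dx factor whenever we differentiate through y.

Set F(x, y) = (left side) − (right side), so the curve is F = 0. Differentiating each term of F:
  d/dx[(x + 2)^2] = 2x + 4
  d/dx[(y - 3)^2] = 2·y'(y - 3)
  d/dx[-64] = 0

Collecting, the y'-free part is the partial derivative in x and the y' coefficient is the partial derivative in y:
  ∂F/∂x = 2x + 4
  ∂F/∂y = 2y - 6

so d/dx[F(x, y(x))] = ∂F/∂x + (∂F/∂y)·y' = 0. Rearranging,
  dy/dx = -(∂F/∂x)/(∂F/∂y) = -(2x + 4)/(2y - 6) = (-x - 2)/(y - 3)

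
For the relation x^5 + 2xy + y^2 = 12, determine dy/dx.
Take d/dx of both sides. Since y is implicitly a function of x, the chain rule attaches a y' = dy/dx factor whenever we differentiate through y.

Set F(x, y) = (left side) − (right side), so the curve is F = 0. Differentiating each term of F:
  d/dx[x^5] = 5x^4
  d/dx[2xy] = 2x·y' + 2y
  d/dx[y^2] = 2y·y'
  d/dx[-12] = 0

Collecting, the y'-free part is the partial derivative in x and the y' coefficient is the partial derivative in y:
  ∂F/∂x = 5x^4 + 2y
  ∂F/∂y = 2x + 2y

so d/dx[F(x, y(x))] = ∂F/∂x + (∂F/∂y)·y' = 0. Rearranging,
  dy/dx = -(∂F/∂x)/(∂F/∂y) = -(5x^4 + 2y)/(2x + 2y) = (-5x^4/2 - y)/(x + y)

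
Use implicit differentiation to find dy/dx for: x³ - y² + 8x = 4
Take d/dx of both sides. Since y is implicitly a function of x, the chain rule attaches a y' = dy/dx factor whenever we differentiate through y.

Set F(x, y) = (left side) − (right side), so the curve is F = 0. Differentiating each term of F:
  d/dx[x^3] = 3x^2
  d/dx[8x] = 8
  d/dx[-y^2] = -2y·y'
  d/dx[-4] = 0

Collecting, the y'-free part is the partial derivative in x and the y' coefficient is the partial derivative in y:
  ∂F/∂x = 3x^2 + 8
  ∂F/∂y = -2y

so d/dx[F(x, y(x))] = ∂F/∂x + (∂F/∂y)·y' = 0. Rearranging,
  dy/dx = -(∂F/∂x)/(∂F/∂y) = -(3x^2 + 8)/(-2y) = (3x^2 + 8)/(2y)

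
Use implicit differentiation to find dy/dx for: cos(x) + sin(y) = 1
Differentiate the relation implicitly: treat y = y(x) and apply the chain rule, so every y-derivative picks up a y' = dy/dx factor.

With everything moved to the left-hand side, differentiate term by term:
  d/dx[sin(y)] = y'·cos(y)
  d/dx[cos(x)] = -sin(x)
  d/dx[-1] = 0

Separating the contributions that come from x directly and those that come through y:
  without y':      -sin(x)
  multiplying y':  cos(y)

so (-sin(x)) + (cos(y))·y' = 0, and therefore
  dy/dx = -(-sin(x))/(cos(y)) = sin(x)/cos(y)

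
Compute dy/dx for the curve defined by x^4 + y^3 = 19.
Apply d/dx to both sides, remembering that y depends on x. Each occurrence of y therefore brings in a y' = dy/dx via the chain rule.

With F(x, y) equal to the left-hand side minus the right, differentiate F term by term:
  d/dx[x^4] = 4x^3
  d/dx[y^3] = 3y^2·y'
  d/dx[-19] = 0
Adding these up, d/dx[F] = 0 becomes
  (4x^3) + (3y^2)·y' = 0,
so isolating y',
  dy/dx = -(4x^3)/(3y^2) = -4x^3/(3y^2)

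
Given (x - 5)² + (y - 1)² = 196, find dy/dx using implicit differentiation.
Apply d/dx to both sides, remembering that y depends on x. Each occurrence of y therefore brings in a y' = dy/dx via the chain rule.

With F(x, y) equal to the left-hand side minus the right, differentiate F term by term:
  d/dx[(x - 5)^2] = 2x - 10
  d/dx[(y - 1)^2] = 2·y'(y - 1)
  d/dx[-196] = 0
Adding these up, d/dx[F] = 0 becomes
  (2x - 10) + (2y - 2)·y' = 0,
so isolating y',
  dy/dx = -(2x - 10)/(2y - 2) = (5 - x)/(y - 1)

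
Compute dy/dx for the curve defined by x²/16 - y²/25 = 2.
Apply d/dx to both sides, remembering that y depends on x. Each occurrence of y therefore brings in a y' = dy/dx via the chain rule.

With F(x, y) equal to the left-hand side minus the right, differentiate F term by term:
  d/dx[x^2/16] = x/8
  d/dx[-y^2/25] = -2y·y'/25
  d/dx[-2] = 0
Adding these up, d/dx[F] = 0 becomes
  (x/8) + (-2y/25)·y' = 0,
so isolating y',
  dy/dx = -(x/8)/(-2y/25) = 25x/(16y)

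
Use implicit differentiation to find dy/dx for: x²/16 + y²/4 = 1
Apply d/dx to both sides, remembering that y depends on x. Each occurrence of y therefore brings in a y' = dy/dx via the chain rule.

With F(x, y) equal to the left-hand side minus the right, differentiate F term by term:
  d/dx[x^2/16] = x/8
  d/dx[y^2/4] = y·y'/2
  d/dx[-1] = 0
Adding these up, d/dx[F] = 0 becomes
  (x/8) + (y/2)·y' = 0,
so isolating y',
  dy/dx = -(x/8)/(y/2) = -x/(4y)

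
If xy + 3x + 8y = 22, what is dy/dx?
Differentiate both sides with respect to x, treating y as y(x). By the chain rule, any term containing y contributes a factor of y' = dy/dx when we differentiate it.

Move every term to one side and write the relation as F(x, y) = 0. Term by term,
  d/dx[xy] = x·y' + y
  d/dx[3x] = 3
  d/dx[8y] = 8·y'
  d/dx[-22] = 0

The pieces without y' make up ∂F/∂x and the coefficient of y' is ∂F/∂y:
  ∂F/∂x = y + 3,
  ∂F/∂y = x + 8.

Since d/dx[F] = ∂F/∂x + (∂F/∂y)·y' = 0, solve for y':
  (∂F/∂y)·y' = -∂F/∂x
  dy/dx = -(∂F/∂x)/(∂F/∂y) = -(y + 3)/(x + 8) = (-y - 3)/(x + 8)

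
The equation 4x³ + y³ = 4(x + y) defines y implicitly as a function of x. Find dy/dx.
Take d/dx of both sides. Since y is implicitly a function of x, the chain rule attaches a y' = dy/dx factor whenever we differentiate through y.

Set F(x, y) = (left side) − (right side), so the curve is F = 0. Differentiating each term of F:
  d/dx[4x^3] = 12x^2
  d/dx[-4x] = -4
  d/dx[y^3] = 3y^2·y'
  d/dx[-4y] = -4·y'

Collecting, the y'-free part is the partial derivative in x and the y' coefficient is the partial derivative in y:
  ∂F/∂x = 12x^2 - 4
  ∂F/∂y = 3y^2 - 4

so d/dx[F(x, y(x))] = ∂F/∂x + (∂F/∂y)·y' = 0. Rearranging,
  dy/dx = -(∂F/∂x)/(∂F/∂y) = -(12x^2 - 4)/(3y^2 - 4) = 4(1 - 3x^2)/(3y^2 - 4)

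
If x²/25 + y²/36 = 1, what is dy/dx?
Differentiate both sides with respect to x, treating y as y(x). By the chain rule, any term containing y contributes a factor of y' = dy/dx when we differentiate it.

Move every term to one side and write the relation as F(x, y) = 0. Term by term,
  d/dx[x^2/25] = 2x/25
  d/dx[y^2/36] = y·y'/18
  d/dx[-1] = 0

The pieces without y' make up ∂F/∂x and the coefficient of y' is ∂F/∂y:
  ∂F/∂x = 2x/25,
  ∂F/∂y = y/18.

Since d/dx[F] = ∂F/∂x + (∂F/∂y)·y' = 0, solve for y':
  (∂F/∂y)·y' = -∂F/∂x
  dy/dx = -(∂F/∂x)/(∂F/∂y) = -(2x/25)/(y/18) = -36x/(25y)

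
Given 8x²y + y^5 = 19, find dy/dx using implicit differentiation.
Differentiate both sides with respect to x, treating y as y(x). By the chain rule, any term containing y contributes a factor of y' = dy/dx when we differentiate it.

Move every term to one side and write the relation as F(x, y) = 0. Term by term,
  d/dx[8x^2y] = 8x^2·y' + 16xy
  d/dx[y^5] = 5y^4·y'
  d/dx[-19] = 0

The pieces without y' make up ∂F/∂x and the coefficient of y' is ∂F/∂y:
  ∂F/∂x = 16xy,
  ∂F/∂y = 8x^2 + 5y^4.

Since d/dx[F] = ∂F/∂x + (∂F/∂y)·y' = 0, solve for y':
  (∂F/∂y)·y' = -∂F/∂x
  dy/dx = -(∂F/∂x)/(∂F/∂y) = -(16xy)/(8x^2 + 5y^4) = -16xy/(8x^2 + 5y^4)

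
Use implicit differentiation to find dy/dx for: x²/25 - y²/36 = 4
Apply d/dx to both sides, remembering that y depends on x. Each occurrence of y therefore brings in a y' = dy/dx via the chain rule.

With F(x, y) equal to the left-hand side minus the right, differentiate F term by term:
  d/dx[x^2/25] = 2x/25
  d/dx[-y^2/36] = -y·y'/18
  d/dx[-4] = 0
Adding these up, d/dx[F] = 0 becomes
  (2x/25) + (-y/18)·y' = 0,
so isolating y',
  dy/dx = -(2x/25)/(-y/18) = 36x/(25y)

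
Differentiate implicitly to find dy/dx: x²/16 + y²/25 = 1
Differentiate both sides with respect to x, treating y as y(x). By the chain rule, any term containing y contributes a factor of y' = dy/dx when we differentiate it.

Move every term to one side and write the relation as F(x, y) = 0. Term by term,
  d/dx[x^2/16] = x/8
  d/dx[y^2/25] = 2y·y'/25
  d/dx[-1] = 0

The pieces without y' make up ∂F/∂x and the coefficient of y' is ∂F/∂y:
  ∂F/∂x = x/8,
  ∂F/∂y = 2y/25.

Since d/dx[F] = ∂F/∂x + (∂F/∂y)·y' = 0, solve for y':
  (∂F/∂y)·y' = -∂F/∂x
  dy/dx = -(∂F/∂x)/(∂F/∂y) = -(x/8)/(2y/25) = -25x/(16y)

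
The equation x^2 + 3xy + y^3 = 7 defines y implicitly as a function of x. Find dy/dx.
Take d/dx of both sides. Since y is implicitly a function of x, the chain rule attaches a y' = dy/dx factor whenever we differentiate through y.

Set F(x, y) = (left side) − (right side), so the curve is F = 0. Differentiating each term of F:
  d/dx[x^2] = 2x
  d/dx[3xy] = 3x·y' + 3y
  d/dx[y^3] = 3y^2·y'
  d/dx[-7] = 0

Collecting, the y'-free part is the partial derivative in x and the y' coefficient is the partial derivative in y:
  ∂F/∂x = 2x + 3y
  ∂F/∂y = 3x + 3y^2

so d/dx[F(x, y(x))] = ∂F/∂x + (∂F/∂y)·y' = 0. Rearranging,
  dy/dx = -(∂F/∂x)/(∂F/∂y) = -(2x + 3y)/(3x + 3y^2) = (-2x/3 - y)/(x + y^2)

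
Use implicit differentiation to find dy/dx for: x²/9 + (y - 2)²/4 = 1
Take d/dx of both sides. Since y is implicitly a function of x, the chain rule attaches a y' = dy/dx factor whenever we differentiate through y.

Set F(x, y) = (left side) − (right side), so the curve is F = 0. Differentiating each term of F:
  d/dx[x^2/9] = 2x/9
  d/dx[(y - 2)^2/4] = y'(y - 2)/2
  d/dx[-1] = 0

Collecting, the y'-free part is the partial derivative in x and the y' coefficient is the partial derivative in y:
  ∂F/∂x = 2x/9
  ∂F/∂y = y/2 - 1

so d/dx[F(x, y(x))] = ∂F/∂x + (∂F/∂y)·y' = 0. Rearranging,
  dy/dx = -(∂F/∂x)/(∂F/∂y) = -(2x/9)/(y/2 - 1)
        = -(2x/9)/((y - 2)/2) = -4x/(9y - 18)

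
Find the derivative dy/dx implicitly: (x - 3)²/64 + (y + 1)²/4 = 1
Differentiate the relation implicitly: treat y = y(x) and apply the chain rule, so every y-derivative picks up a y' = dy/dx factor.

With everything moved to the left-hand side, differentiate term by term:
  d/dx[(x - 3)^2/64] = x/32 - 3/32
  d/dx[(y + 1)^2/4] = y'(y + 1)/2
  d/dx[-1] = 0

Separating the contributions that come from x directly and those that come through y:
  without y':      x/32 - 3/32
  multiplying y':  y/2 + 1/2

so (x/32 - 3/32) + (y/2 + 1/2)·y' = 0, and therefore
  dy/dx = -(x/32 - 3/32)/(y/2 + 1/2)
        = -((x - 3)/32)/((y + 1)/2) = (3 - x)/(16(y + 1))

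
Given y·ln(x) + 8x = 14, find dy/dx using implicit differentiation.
Take d/dx of both sides. Since y is implicitly a function of x, the chain rule attaches a y' = dy/dx factor whenever we differentiate through y.

Set F(x, y) = (left side) − (right side), so the curve is F = 0. Differentiating each term of F:
  d/dx[8x] = 8
  d/dx[y·ln(x)] = y'·ln(x) + y/x
  d/dx[-14] = 0

Collecting, the y'-free part is the partial derivative in x and the y' coefficient is the partial derivative in y:
  ∂F/∂x = 8 + y/x
  ∂F/∂y = ln(x)

so d/dx[F(x, y(x))] = ∂F/∂x + (∂F/∂y)·y' = 0. Rearranging,
  dy/dx = -(∂F/∂x)/(∂F/∂y) = -(8 + y/x)/(ln(x))
        = -((8x + y)/x)/(ln(x)) = (-8x - y)/(x·ln(x))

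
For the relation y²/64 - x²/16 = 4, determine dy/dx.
Differentiate the relation implicitly: treat y = y(x) and apply the chain rule, so every y-derivative picks up a y' = dy/dx factor.

With everything moved to the left-hand side, differentiate term by term:
  d/dx[-x^2/16] = -x/8
  d/dx[y^2/64] = y·y'/32
  d/dx[-4] = 0

Separating the contributions that come from x directly and those that come through y:
  without y':      -x/8
  multiplying y':  y/32

so (-x/8) + (y/32)·y' = 0, and therefore
  dy/dx = -(-x/8)/(y/32) = 4x/y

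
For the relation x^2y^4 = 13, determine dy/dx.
Take d/dx of both sides. Since y is implicitly a function of x, the chain rule attaches a y' = dy/dx factor whenever we differentiate through y.

Set F(x, y) = (left side) − (right side), so the curve is F = 0. Differentiating each term of F:
  d/dx[x^2y^4] = 4x^2y^3·y' + 2xy^4
  d/dx[-13] = 0

Collecting, the y'-free part is the partial derivative in x and the y' coefficient is the partial derivative in y:
  ∂F/∂x = 2xy^4
  ∂F/∂y = 4x^2y^3

so d/dx[F(x, y(x))] = ∂F/∂x + (∂F/∂y)·y' = 0. Rearranging,
  dy/dx = -(∂F/∂x)/(∂F/∂y) = -(2xy^4)/(4x^2y^3) = -y/(2x)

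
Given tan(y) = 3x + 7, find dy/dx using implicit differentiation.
Differentiate both sides with respect to x, treating y as y(x). By the chain rule, any term containing y contributes a factor of y' = dy/dx when we differentiate it.

Move every term to one side and write the relation as F(x, y) = 0. Term by term,
  d/dx[-3x] = -3
  d/dx[tan(y)] = y'(tan(y)^2 + 1)
  d/dx[-7] = 0

The pieces without y' make up ∂F/∂x and the coefficient of y' is ∂F/∂y:
  ∂F/∂x = -3,
  ∂F/∂y = tan(y)^2 + 1.

Since d/dx[F] = ∂F/∂x + (∂F/∂y)·y' = 0, solve for y':
  (∂F/∂y)·y' = -∂F/∂x
  dy/dx = -(∂F/∂x)/(∂F/∂y) = -(-3)/(tan(y)^2 + 1) = 3cos(y)^2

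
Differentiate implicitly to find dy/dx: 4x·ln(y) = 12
Apply d/dx to both sides, remembering that y depends on x. Each occurrence of y therefore brings in a y' = dy/dx via the chain rule.

With F(x, y) equal to the left-hand side minus the right, differentiate F term by term:
  d/dx[4x·ln(y)] = 4x·y'/y + 4ln(y)
  d/dx[-12] = 0
Adding these up, d/dx[F] = 0 becomes
  (4ln(y)) + (4x/y)·y' = 0,
so isolating y',
  dy/dx = -(4ln(y))/(4x/y) = -y·ln(y)/x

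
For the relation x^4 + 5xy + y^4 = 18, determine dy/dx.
Differentiate the relation implicitly: treat y = y(x) and apply the chain rule, so every y-derivative picks up a y' = dy/dx factor.

With everything moved to the left-hand side, differentiate term by term:
  d/dx[x^4] = 4x^3
  d/dx[5xy] = 5x·y' + 5y
  d/dx[y^4] = 4y^3·y'
  d/dx[-18] = 0

Separating the contributions that come from x directly and those that come through y:
  without y':      4x^3 + 5y
  multiplying y':  5x + 4y^3

so (4x^3 + 5y) + (5x + 4y^3)·y' = 0, and therefore
  dy/dx = -(4x^3 + 5y)/(5x + 4y^3) = (-4x^3 - 5y)/(5x + 4y^3)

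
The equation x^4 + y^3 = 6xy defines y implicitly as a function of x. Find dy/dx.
Differentiate the relation implicitly: treat y = y(x) and apply the chain rule, so every y-derivative picks up a y' = dy/dx factor.

With everything moved to the left-hand side, differentiate term by term:
  d/dx[x^4] = 4x^3
  d/dx[-6xy] = -6x·y' - 6y
  d/dx[y^3] = 3y^2·y'

Separating the contributions that come from x directly and those that come through y:
  without y':      4x^3 - 6y
  multiplying y':  -6x + 3y^2

so (4x^3 - 6y) + (-6x + 3y^2)·y' = 0, and therefore
  dy/dx = -(4x^3 - 6y)/(-6x + 3y^2) = 2(2x^3 - 3y)/(3(2x - y^2))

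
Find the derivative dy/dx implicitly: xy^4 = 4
Differentiate the relation implicitly: treat y = y(x) and apply the chain rule, so every y-derivative picks up a y' = dy/dx factor.

With everything moved to the left-hand side, differentiate term by term:
  d/dx[xy^4] = 4xy^3·y' + y^4
  d/dx[-4] = 0

Separating the contributions that come from x directly and those that come through y:
  without y':      y^4
  multiplying y':  4xy^3

so (y^4) + (4xy^3)·y' = 0, and therefore
  dy/dx = -(y^4)/(4xy^3) = -y/(4x)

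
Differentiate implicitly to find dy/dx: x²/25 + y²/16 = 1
Apply d/dx to both sides, remembering that y depends on x. Each occurrence of y therefore brings in a y' = dy/dx via the chain rule.

With F(x, y) equal to the left-hand side minus the right, differentiate F term by term:
  d/dx[x^2/25] = 2x/25
  d/dx[y^2/16] = y·y'/8
  d/dx[-1] = 0
Adding these up, d/dx[F] = 0 becomes
  (2x/25) + (y/8)·y' = 0,
so isolating y',
  dy/dx = -(2x/25)/(y/8) = -16x/(25y)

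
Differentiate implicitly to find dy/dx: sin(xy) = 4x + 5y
Differentiate the relation implicitly: treat y = y(x) and apply the chain rule, so every y-derivative picks up a y' = dy/dx factor.

With everything moved to the left-hand side, differentiate term by term:
  d/dx[-4x] = -4
  d/dx[-5y] = -5·y'
  d/dx[sin(xy)] = (x·y' + y)·cos(xy)

Separating the contributions that come from x directly and those that come through y:
  without y':      y·cos(xy) - 4
  multiplying y':  x·cos(xy) - 5

so (y·cos(xy) - 4) + (x·cos(xy) - 5)·y' = 0, and therefore
  dy/dx = -(y·cos(xy) - 4)/(x·cos(xy) - 5) = (-y·cos(xy) + 4)/(x·cos(xy) - 5)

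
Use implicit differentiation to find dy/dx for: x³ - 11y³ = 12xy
Take d/dx of both sides. Since y is implicitly a function of x, the chain rule attaches a y' = dy/dx factor whenever we differentiate through y.

Set F(x, y) = (left side) − (right side), so the curve is F = 0. Differentiating each term of F:
  d/dx[x^3] = 3x^2
  d/dx[-12xy] = -12x·y' - 12y
  d/dx[-11y^3] = -33y^2·y'

Collecting, the y'-free part is the partial derivative in x and the y' coefficient is the partial derivative in y:
  ∂F/∂x = 3x^2 - 12y
  ∂F/∂y = -12x - 33y^2

so d/dx[F(x, y(x))] = ∂F/∂x + (∂F/∂y)·y' = 0. Rearranging,
  dy/dx = -(∂F/∂x)/(∂F/∂y) = -(3x^2 - 12y)/(-12x - 33y^2) = (x^2 - 4y)/(4x + 11y^2)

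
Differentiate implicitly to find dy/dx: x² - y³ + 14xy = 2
Apply d/dx to both sides, remembering that y depends on x. Each occurrence of y therefore brings in a y' = dy/dx via the chain rule.

With F(x, y) equal to the left-hand side minus the right, differentiate F term by term:
  d/dx[x^2] = 2x
  d/dx[14xy] = 14x·y' + 14y
  d/dx[-y^3] = -3y^2·y'
  d/dx[-2] = 0
Adding these up, d/dx[F] = 0 becomes
  (2x + 14y) + (14x - 3y^2)·y' = 0,
so isolating y',
  dy/dx = -(2x + 14y)/(14x - 3y^2) = 2(-x - 7y)/(14x - 3y^2)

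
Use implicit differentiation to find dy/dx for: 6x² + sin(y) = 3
Differentiate both sides with respect to x, treating y as y(x). By the chain rule, any term containing y contributes a factor of y' = dy/dx when we differentiate it.

Move every term to one side and write the relation as F(x, y) = 0. Term by term,
  d/dx[6x^2] = 12x
  d/dx[sin(y)] = y'·cos(y)
  d/dx[-3] = 0

The pieces without y' make up ∂F/∂x and the coefficient of y' is ∂F/∂y:
  ∂F/∂x = 12x,
  ∂F/∂y = cos(y).

Since d/dx[F] = ∂F/∂x + (∂F/∂y)·y' = 0, solve for y':
  (∂F/∂y)·y' = -∂F/∂x
  dy/dx = -(∂F/∂x)/(∂F/∂y) = -(12x)/(cos(y)) = -12x/cos(y)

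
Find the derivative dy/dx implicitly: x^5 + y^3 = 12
Differentiate both sides with respect to x, treating y as y(x). By the chain rule, any term containing y contributes a factor of y' = dy/dx when we differentiate it.

Move every term to one side and write the relation as F(x, y) = 0. Term by term,
  d/dx[x^5] = 5x^4
  d/dx[y^3] = 3y^2·y'
  d/dx[-12] = 0

The pieces without y' make up ∂F/∂x and the coefficient of y' is ∂F/∂y:
  ∂F/∂x = 5x^4,
  ∂F/∂y = 3y^2.

Since d/dx[F] = ∂F/∂x + (∂F/∂y)·y' = 0, solve for y':
  (∂F/∂y)·y' = -∂F/∂x
  dy/dx = -(∂F/∂x)/(∂F/∂y) = -(5x^4)/(3y^2) = -5x^4/(3y^2)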